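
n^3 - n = n*(n - 1)*(n + 1)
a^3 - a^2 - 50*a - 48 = (a - 8)*(a + 1)*(a + 6)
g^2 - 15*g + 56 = (g - 8)*(g - 7)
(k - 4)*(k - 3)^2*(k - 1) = k^4 - 11*k^3 + 43*k^2 - 69*k + 36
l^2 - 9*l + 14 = (l - 7)*(l - 2)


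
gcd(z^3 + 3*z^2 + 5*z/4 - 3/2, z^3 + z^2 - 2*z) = z + 2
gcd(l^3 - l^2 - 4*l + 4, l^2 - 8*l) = 1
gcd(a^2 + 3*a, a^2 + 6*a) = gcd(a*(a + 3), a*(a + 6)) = a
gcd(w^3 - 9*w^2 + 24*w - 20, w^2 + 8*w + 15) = 1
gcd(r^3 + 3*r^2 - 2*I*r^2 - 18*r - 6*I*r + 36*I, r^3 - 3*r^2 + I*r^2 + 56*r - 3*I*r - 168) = r - 3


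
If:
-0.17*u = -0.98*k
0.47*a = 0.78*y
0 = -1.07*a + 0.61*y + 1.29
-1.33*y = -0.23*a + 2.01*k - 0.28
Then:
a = 1.84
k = -0.38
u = -2.21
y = 1.11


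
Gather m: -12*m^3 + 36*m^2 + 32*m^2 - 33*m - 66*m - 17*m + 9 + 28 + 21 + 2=-12*m^3 + 68*m^2 - 116*m + 60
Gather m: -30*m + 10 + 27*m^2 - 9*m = 27*m^2 - 39*m + 10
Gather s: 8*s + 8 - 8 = 8*s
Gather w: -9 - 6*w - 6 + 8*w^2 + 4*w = 8*w^2 - 2*w - 15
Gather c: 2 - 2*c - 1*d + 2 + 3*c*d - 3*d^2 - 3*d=c*(3*d - 2) - 3*d^2 - 4*d + 4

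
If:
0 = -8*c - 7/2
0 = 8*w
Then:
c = -7/16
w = 0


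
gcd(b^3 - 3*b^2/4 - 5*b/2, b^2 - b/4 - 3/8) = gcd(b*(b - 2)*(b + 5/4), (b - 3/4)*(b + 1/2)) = 1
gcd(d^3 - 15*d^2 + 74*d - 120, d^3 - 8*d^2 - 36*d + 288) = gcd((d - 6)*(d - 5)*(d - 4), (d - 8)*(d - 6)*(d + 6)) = d - 6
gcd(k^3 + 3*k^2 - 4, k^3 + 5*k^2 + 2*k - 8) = k^2 + k - 2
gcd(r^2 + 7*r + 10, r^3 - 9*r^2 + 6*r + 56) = r + 2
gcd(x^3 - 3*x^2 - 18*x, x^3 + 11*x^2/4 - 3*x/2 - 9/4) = x + 3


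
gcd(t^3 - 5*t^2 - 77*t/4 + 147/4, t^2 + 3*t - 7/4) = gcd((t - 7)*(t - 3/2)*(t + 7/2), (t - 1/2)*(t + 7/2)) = t + 7/2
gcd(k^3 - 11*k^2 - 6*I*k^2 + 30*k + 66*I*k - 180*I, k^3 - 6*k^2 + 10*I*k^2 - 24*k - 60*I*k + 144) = k - 6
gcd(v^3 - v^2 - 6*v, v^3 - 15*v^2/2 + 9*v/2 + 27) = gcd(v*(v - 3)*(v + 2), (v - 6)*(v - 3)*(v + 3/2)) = v - 3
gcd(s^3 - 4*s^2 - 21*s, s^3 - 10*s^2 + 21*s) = s^2 - 7*s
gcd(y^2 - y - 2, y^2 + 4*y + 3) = y + 1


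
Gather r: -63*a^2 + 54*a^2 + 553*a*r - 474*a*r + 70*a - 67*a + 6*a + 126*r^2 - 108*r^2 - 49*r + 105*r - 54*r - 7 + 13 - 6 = -9*a^2 + 9*a + 18*r^2 + r*(79*a + 2)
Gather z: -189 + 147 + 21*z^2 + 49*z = 21*z^2 + 49*z - 42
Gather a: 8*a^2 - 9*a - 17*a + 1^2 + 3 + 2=8*a^2 - 26*a + 6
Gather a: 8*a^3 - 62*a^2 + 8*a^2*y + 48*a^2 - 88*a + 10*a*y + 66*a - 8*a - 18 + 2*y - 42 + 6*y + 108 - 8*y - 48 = 8*a^3 + a^2*(8*y - 14) + a*(10*y - 30)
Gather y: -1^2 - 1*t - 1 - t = -2*t - 2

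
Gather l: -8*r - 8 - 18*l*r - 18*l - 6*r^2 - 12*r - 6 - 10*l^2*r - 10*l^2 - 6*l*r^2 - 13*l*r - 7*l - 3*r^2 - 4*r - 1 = l^2*(-10*r - 10) + l*(-6*r^2 - 31*r - 25) - 9*r^2 - 24*r - 15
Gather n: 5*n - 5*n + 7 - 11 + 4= 0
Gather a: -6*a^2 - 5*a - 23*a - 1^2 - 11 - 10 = -6*a^2 - 28*a - 22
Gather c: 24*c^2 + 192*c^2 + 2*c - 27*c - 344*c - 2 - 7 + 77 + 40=216*c^2 - 369*c + 108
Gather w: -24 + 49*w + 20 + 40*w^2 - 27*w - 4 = 40*w^2 + 22*w - 8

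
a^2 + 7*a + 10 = (a + 2)*(a + 5)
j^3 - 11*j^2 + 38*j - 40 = (j - 5)*(j - 4)*(j - 2)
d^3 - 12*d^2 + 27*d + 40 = (d - 8)*(d - 5)*(d + 1)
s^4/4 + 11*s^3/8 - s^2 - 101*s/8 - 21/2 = (s/4 + 1)*(s - 3)*(s + 1)*(s + 7/2)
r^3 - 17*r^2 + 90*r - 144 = (r - 8)*(r - 6)*(r - 3)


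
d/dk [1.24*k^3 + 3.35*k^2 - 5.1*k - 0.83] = 3.72*k^2 + 6.7*k - 5.1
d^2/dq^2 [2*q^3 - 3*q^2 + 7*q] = 12*q - 6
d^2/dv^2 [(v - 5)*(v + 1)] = 2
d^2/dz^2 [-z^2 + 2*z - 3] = -2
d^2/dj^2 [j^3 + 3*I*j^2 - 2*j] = 6*j + 6*I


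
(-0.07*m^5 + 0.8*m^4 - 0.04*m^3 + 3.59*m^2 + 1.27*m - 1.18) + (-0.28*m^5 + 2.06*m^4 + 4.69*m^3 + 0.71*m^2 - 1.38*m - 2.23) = -0.35*m^5 + 2.86*m^4 + 4.65*m^3 + 4.3*m^2 - 0.11*m - 3.41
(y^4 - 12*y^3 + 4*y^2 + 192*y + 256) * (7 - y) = -y^5 + 19*y^4 - 88*y^3 - 164*y^2 + 1088*y + 1792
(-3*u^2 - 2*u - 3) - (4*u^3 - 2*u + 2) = -4*u^3 - 3*u^2 - 5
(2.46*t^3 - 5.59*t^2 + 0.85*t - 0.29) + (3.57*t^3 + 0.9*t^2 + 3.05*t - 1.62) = 6.03*t^3 - 4.69*t^2 + 3.9*t - 1.91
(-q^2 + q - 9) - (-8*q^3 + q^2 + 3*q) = 8*q^3 - 2*q^2 - 2*q - 9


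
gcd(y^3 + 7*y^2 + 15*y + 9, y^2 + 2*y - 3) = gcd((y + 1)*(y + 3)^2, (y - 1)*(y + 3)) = y + 3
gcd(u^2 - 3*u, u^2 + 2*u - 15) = u - 3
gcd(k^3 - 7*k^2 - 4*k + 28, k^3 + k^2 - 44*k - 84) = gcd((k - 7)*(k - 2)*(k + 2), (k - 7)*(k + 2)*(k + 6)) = k^2 - 5*k - 14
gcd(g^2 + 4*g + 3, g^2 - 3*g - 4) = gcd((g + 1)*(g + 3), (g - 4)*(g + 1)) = g + 1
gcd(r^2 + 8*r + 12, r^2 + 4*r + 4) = r + 2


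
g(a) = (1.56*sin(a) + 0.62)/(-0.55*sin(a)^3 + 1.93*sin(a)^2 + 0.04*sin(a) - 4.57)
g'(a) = (1.56*sin(a) + 0.62)*(1.65*sin(a)^2*cos(a) - 3.86*sin(a)*cos(a) - 0.04*cos(a))/(-0.55*sin(a)^3 + 1.93*sin(a)^2 + 0.04*sin(a) - 4.57)^2 + 1.56*cos(a)/(-0.55*sin(a)^3 + 1.93*sin(a)^2 + 0.04*sin(a) - 4.57)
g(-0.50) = 0.03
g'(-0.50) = -0.35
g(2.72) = -0.29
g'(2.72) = 0.42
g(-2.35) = 0.14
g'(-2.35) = 0.42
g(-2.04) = 0.29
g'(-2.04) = 0.49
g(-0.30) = -0.04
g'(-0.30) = -0.33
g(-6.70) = 0.00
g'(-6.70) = -0.34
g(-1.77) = 0.41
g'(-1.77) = 0.33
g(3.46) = -0.03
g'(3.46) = 0.33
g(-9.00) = 0.01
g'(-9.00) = 0.34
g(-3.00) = -0.09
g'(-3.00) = 0.33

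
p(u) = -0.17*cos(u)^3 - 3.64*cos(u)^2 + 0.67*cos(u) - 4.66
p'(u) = 0.51*sin(u)*cos(u)^2 + 7.28*sin(u)*cos(u) - 0.67*sin(u)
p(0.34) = -7.41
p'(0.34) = 2.22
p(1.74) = -4.88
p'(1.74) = -1.85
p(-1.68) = -4.78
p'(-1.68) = 1.45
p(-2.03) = -5.66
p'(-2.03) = 3.40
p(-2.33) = -6.79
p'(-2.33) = 3.95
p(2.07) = -5.80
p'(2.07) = -3.55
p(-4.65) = -4.72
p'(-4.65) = -1.12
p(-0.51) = -6.96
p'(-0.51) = -2.96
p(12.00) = -6.79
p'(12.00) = -3.13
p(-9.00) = -8.16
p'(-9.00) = 2.84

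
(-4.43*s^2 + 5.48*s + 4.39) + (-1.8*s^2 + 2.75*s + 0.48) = -6.23*s^2 + 8.23*s + 4.87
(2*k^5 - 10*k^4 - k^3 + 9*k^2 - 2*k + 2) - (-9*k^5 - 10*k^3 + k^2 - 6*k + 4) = 11*k^5 - 10*k^4 + 9*k^3 + 8*k^2 + 4*k - 2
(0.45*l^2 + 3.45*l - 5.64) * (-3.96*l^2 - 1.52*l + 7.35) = -1.782*l^4 - 14.346*l^3 + 20.3979*l^2 + 33.9303*l - 41.454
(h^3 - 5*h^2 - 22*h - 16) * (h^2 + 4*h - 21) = h^5 - h^4 - 63*h^3 + h^2 + 398*h + 336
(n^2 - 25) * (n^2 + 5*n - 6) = n^4 + 5*n^3 - 31*n^2 - 125*n + 150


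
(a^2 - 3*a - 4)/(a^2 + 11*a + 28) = (a^2 - 3*a - 4)/(a^2 + 11*a + 28)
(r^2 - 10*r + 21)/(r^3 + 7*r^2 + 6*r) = (r^2 - 10*r + 21)/(r*(r^2 + 7*r + 6))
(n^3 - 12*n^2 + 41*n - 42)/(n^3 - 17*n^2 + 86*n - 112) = (n - 3)/(n - 8)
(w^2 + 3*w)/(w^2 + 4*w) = (w + 3)/(w + 4)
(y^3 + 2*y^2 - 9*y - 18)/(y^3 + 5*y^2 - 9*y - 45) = (y + 2)/(y + 5)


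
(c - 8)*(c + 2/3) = c^2 - 22*c/3 - 16/3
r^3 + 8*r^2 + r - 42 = (r - 2)*(r + 3)*(r + 7)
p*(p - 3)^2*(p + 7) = p^4 + p^3 - 33*p^2 + 63*p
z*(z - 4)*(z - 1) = z^3 - 5*z^2 + 4*z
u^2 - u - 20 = (u - 5)*(u + 4)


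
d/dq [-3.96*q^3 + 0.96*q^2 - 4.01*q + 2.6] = -11.88*q^2 + 1.92*q - 4.01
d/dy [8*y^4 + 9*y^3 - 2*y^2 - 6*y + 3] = 32*y^3 + 27*y^2 - 4*y - 6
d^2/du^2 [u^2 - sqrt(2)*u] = 2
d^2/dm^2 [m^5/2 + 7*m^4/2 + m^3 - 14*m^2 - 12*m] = 10*m^3 + 42*m^2 + 6*m - 28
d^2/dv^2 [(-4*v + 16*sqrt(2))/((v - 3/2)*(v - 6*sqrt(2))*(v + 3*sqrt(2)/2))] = 192*(-4*v^5 + 6*v^4 + 50*sqrt(2)*v^4 - 465*v^3 - 73*sqrt(2)*v^3 + 396*sqrt(2)*v^2 + 864*v^2 - 1458*sqrt(2)*v + 2106*v - 1944 + 2673*sqrt(2))/(32*v^9 - 432*sqrt(2)*v^8 - 144*v^8 + 2376*v^7 + 1944*sqrt(2)*v^7 - 9828*v^6 + 6804*sqrt(2)*v^6 - 42282*sqrt(2)*v^5 - 24300*v^5 - 74358*sqrt(2)*v^4 + 167670*v^4 - 449064*v^3 + 597051*sqrt(2)*v^3 - 944784*sqrt(2)*v^2 + 971028*v^2 - 1259712*v + 472392*sqrt(2)*v + 629856)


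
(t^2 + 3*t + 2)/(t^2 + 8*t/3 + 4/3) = 3*(t + 1)/(3*t + 2)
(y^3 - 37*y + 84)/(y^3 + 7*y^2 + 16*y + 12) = (y^3 - 37*y + 84)/(y^3 + 7*y^2 + 16*y + 12)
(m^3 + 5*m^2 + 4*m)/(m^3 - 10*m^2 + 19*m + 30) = m*(m + 4)/(m^2 - 11*m + 30)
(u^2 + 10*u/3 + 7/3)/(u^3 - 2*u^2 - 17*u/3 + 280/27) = 9*(u + 1)/(9*u^2 - 39*u + 40)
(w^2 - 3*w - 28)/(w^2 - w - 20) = (w - 7)/(w - 5)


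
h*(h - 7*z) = h^2 - 7*h*z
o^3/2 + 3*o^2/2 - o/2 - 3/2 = (o/2 + 1/2)*(o - 1)*(o + 3)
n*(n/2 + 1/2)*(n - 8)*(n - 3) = n^4/2 - 5*n^3 + 13*n^2/2 + 12*n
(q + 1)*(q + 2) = q^2 + 3*q + 2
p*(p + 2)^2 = p^3 + 4*p^2 + 4*p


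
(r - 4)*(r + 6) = r^2 + 2*r - 24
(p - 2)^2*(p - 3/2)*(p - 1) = p^4 - 13*p^3/2 + 31*p^2/2 - 16*p + 6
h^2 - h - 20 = (h - 5)*(h + 4)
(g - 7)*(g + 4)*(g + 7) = g^3 + 4*g^2 - 49*g - 196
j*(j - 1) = j^2 - j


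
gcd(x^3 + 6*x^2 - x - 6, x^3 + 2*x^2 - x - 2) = x^2 - 1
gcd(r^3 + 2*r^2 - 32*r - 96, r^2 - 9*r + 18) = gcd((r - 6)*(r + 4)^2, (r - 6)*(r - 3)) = r - 6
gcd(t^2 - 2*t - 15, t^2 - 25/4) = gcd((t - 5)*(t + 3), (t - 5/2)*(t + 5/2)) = 1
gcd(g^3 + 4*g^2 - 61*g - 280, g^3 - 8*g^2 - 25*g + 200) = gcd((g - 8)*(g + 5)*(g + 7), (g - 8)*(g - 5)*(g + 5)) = g^2 - 3*g - 40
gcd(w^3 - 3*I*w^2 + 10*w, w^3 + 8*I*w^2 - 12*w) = w^2 + 2*I*w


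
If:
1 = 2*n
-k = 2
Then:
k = -2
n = 1/2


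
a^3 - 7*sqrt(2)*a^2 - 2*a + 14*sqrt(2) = (a - 7*sqrt(2))*(a - sqrt(2))*(a + sqrt(2))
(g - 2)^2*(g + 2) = g^3 - 2*g^2 - 4*g + 8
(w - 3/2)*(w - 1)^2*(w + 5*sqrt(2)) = w^4 - 7*w^3/2 + 5*sqrt(2)*w^3 - 35*sqrt(2)*w^2/2 + 4*w^2 - 3*w/2 + 20*sqrt(2)*w - 15*sqrt(2)/2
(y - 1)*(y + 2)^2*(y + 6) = y^4 + 9*y^3 + 18*y^2 - 4*y - 24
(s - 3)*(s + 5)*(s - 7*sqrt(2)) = s^3 - 7*sqrt(2)*s^2 + 2*s^2 - 14*sqrt(2)*s - 15*s + 105*sqrt(2)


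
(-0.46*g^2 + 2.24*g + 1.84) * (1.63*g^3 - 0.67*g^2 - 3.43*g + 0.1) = -0.7498*g^5 + 3.9594*g^4 + 3.0762*g^3 - 8.962*g^2 - 6.0872*g + 0.184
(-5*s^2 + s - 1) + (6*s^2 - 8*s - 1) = s^2 - 7*s - 2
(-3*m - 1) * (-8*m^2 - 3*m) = 24*m^3 + 17*m^2 + 3*m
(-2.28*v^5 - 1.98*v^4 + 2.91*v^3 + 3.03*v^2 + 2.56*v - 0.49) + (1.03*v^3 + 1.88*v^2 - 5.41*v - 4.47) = -2.28*v^5 - 1.98*v^4 + 3.94*v^3 + 4.91*v^2 - 2.85*v - 4.96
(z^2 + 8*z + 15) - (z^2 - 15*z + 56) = 23*z - 41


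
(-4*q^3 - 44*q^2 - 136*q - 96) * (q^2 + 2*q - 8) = -4*q^5 - 52*q^4 - 192*q^3 - 16*q^2 + 896*q + 768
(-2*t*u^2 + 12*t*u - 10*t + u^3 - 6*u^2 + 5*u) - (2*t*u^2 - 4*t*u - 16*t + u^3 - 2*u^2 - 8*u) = -4*t*u^2 + 16*t*u + 6*t - 4*u^2 + 13*u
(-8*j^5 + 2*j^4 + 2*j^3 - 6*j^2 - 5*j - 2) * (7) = -56*j^5 + 14*j^4 + 14*j^3 - 42*j^2 - 35*j - 14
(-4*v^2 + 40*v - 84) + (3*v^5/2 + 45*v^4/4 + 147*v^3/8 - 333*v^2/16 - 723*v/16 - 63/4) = 3*v^5/2 + 45*v^4/4 + 147*v^3/8 - 397*v^2/16 - 83*v/16 - 399/4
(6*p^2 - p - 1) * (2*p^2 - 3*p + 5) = 12*p^4 - 20*p^3 + 31*p^2 - 2*p - 5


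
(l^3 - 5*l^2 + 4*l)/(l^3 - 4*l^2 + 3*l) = (l - 4)/(l - 3)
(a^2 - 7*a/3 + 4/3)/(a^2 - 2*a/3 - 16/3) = (-3*a^2 + 7*a - 4)/(-3*a^2 + 2*a + 16)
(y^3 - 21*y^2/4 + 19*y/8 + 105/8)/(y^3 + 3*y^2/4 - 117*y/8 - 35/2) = (2*y^2 - 13*y + 21)/(2*y^2 - y - 28)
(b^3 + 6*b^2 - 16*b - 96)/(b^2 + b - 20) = (b^2 + 10*b + 24)/(b + 5)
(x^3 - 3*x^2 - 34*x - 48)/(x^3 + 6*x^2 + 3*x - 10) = (x^2 - 5*x - 24)/(x^2 + 4*x - 5)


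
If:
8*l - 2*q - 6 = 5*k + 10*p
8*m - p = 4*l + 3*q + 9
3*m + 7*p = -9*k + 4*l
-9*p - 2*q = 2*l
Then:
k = 156*q/2567 - 348/2567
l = 41*q/5134 + 2673/5134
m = 53*q/151 + 207/151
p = -575*q/2567 - 297/2567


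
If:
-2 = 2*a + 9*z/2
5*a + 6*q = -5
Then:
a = -9*z/4 - 1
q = 15*z/8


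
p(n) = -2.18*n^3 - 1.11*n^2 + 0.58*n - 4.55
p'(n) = -6.54*n^2 - 2.22*n + 0.58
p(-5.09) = 251.22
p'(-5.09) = -157.56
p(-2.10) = 9.53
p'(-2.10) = -23.60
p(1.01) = -7.34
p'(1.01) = -8.33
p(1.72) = -17.93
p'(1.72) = -22.59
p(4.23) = -186.96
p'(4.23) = -125.83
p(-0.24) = -4.72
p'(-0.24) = 0.74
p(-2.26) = 13.63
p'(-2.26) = -27.81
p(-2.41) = 18.12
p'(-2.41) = -32.05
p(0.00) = -4.55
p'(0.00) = 0.58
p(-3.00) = 42.58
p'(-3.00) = -51.62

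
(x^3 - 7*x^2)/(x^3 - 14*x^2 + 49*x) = x/(x - 7)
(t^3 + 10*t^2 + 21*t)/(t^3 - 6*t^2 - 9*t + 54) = t*(t + 7)/(t^2 - 9*t + 18)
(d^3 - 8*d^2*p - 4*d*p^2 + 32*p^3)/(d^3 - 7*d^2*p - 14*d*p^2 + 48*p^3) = (d + 2*p)/(d + 3*p)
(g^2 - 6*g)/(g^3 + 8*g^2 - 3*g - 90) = g*(g - 6)/(g^3 + 8*g^2 - 3*g - 90)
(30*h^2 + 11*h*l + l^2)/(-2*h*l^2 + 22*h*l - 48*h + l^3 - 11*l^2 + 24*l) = (-30*h^2 - 11*h*l - l^2)/(2*h*l^2 - 22*h*l + 48*h - l^3 + 11*l^2 - 24*l)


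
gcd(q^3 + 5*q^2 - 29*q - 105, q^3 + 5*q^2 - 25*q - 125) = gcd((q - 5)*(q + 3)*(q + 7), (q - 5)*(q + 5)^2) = q - 5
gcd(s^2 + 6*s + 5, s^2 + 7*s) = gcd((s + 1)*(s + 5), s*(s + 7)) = 1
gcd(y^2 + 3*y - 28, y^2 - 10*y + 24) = y - 4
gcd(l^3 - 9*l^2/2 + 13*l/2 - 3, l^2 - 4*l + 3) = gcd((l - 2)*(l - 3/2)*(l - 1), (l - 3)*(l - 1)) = l - 1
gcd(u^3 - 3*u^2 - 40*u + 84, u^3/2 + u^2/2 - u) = 1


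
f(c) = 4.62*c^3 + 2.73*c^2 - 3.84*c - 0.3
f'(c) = 13.86*c^2 + 5.46*c - 3.84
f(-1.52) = -4.38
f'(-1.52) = 19.88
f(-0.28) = 0.89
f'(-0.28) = -4.28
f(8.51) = 3012.01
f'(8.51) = 1046.37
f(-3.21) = -112.66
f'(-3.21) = 121.45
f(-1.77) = -10.57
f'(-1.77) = 29.92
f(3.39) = 198.04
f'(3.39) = 173.95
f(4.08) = 343.26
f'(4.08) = 249.16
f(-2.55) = -49.36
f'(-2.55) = 72.36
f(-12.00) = -7544.46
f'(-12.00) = 1926.48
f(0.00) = -0.30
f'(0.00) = -3.84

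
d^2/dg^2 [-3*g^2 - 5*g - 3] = -6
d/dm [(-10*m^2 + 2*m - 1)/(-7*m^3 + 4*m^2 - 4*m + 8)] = (-70*m^4 + 28*m^3 + 11*m^2 - 152*m + 12)/(49*m^6 - 56*m^5 + 72*m^4 - 144*m^3 + 80*m^2 - 64*m + 64)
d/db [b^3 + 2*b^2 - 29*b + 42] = 3*b^2 + 4*b - 29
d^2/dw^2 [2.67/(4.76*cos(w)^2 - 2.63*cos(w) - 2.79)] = (241.983168*(1 - cos(w)^2)^2 - 100.275588*cos(w)^3 + 281.294379*cos(w)^2 + 180.959517*cos(w) - 349.83675)/(-4.76*cos(w)^2 + 2.63*cos(w) + 2.79)^3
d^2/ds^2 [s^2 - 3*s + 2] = 2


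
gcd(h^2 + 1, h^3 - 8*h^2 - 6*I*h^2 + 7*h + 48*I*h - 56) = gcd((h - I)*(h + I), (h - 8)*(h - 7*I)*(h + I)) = h + I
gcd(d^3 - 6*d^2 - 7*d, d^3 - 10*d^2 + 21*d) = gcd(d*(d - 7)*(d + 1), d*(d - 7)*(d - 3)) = d^2 - 7*d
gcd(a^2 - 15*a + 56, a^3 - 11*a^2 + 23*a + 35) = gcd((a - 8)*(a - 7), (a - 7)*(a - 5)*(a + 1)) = a - 7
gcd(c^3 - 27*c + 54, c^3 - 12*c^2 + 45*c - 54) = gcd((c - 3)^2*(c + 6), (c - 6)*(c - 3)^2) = c^2 - 6*c + 9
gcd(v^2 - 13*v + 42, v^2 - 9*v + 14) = v - 7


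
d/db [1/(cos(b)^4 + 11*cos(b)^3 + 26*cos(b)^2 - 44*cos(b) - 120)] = (4*cos(b)^3 + 33*cos(b)^2 + 52*cos(b) - 44)*sin(b)/(cos(b)^4 + 11*cos(b)^3 + 26*cos(b)^2 - 44*cos(b) - 120)^2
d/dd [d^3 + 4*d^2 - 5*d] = 3*d^2 + 8*d - 5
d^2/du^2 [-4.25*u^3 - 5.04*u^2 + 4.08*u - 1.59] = -25.5*u - 10.08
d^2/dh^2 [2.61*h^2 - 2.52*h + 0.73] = 5.22000000000000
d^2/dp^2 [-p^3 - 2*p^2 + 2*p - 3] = -6*p - 4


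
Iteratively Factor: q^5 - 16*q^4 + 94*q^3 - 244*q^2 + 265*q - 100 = (q - 5)*(q^4 - 11*q^3 + 39*q^2 - 49*q + 20) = (q - 5)*(q - 1)*(q^3 - 10*q^2 + 29*q - 20) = (q - 5)*(q - 4)*(q - 1)*(q^2 - 6*q + 5) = (q - 5)^2*(q - 4)*(q - 1)*(q - 1)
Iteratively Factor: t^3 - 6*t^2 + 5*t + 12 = (t - 3)*(t^2 - 3*t - 4) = (t - 4)*(t - 3)*(t + 1)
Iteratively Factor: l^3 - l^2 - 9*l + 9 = (l - 1)*(l^2 - 9) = (l - 3)*(l - 1)*(l + 3)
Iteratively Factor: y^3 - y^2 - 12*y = (y)*(y^2 - y - 12) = y*(y + 3)*(y - 4)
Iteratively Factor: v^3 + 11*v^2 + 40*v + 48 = (v + 4)*(v^2 + 7*v + 12) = (v + 4)^2*(v + 3)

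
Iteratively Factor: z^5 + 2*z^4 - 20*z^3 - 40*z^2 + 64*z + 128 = (z + 2)*(z^4 - 20*z^2 + 64) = (z - 2)*(z + 2)*(z^3 + 2*z^2 - 16*z - 32) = (z - 2)*(z + 2)^2*(z^2 - 16) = (z - 2)*(z + 2)^2*(z + 4)*(z - 4)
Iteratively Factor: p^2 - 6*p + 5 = (p - 1)*(p - 5)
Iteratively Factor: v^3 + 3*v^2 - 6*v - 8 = (v + 4)*(v^2 - v - 2) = (v - 2)*(v + 4)*(v + 1)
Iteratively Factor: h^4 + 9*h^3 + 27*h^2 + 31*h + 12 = (h + 3)*(h^3 + 6*h^2 + 9*h + 4) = (h + 1)*(h + 3)*(h^2 + 5*h + 4) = (h + 1)^2*(h + 3)*(h + 4)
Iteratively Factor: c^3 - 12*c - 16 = (c + 2)*(c^2 - 2*c - 8) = (c - 4)*(c + 2)*(c + 2)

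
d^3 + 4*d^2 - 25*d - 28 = (d - 4)*(d + 1)*(d + 7)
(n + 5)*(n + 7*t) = n^2 + 7*n*t + 5*n + 35*t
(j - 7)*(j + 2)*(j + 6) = j^3 + j^2 - 44*j - 84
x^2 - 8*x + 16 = (x - 4)^2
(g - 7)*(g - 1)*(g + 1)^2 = g^4 - 6*g^3 - 8*g^2 + 6*g + 7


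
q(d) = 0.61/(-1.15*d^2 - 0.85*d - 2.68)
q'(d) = 0.61*(2.3*d + 0.85)/(-1.15*d^2 - 0.85*d - 2.68)^2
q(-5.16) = -0.02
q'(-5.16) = -0.01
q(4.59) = -0.02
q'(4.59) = 0.01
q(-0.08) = -0.23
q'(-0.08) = 0.06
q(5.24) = -0.02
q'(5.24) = 0.01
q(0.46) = -0.18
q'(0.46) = 0.11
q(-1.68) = -0.14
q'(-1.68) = -0.09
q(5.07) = -0.02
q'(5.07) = 0.01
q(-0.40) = -0.24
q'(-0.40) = -0.01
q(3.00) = -0.04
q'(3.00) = 0.02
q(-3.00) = -0.06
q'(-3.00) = -0.03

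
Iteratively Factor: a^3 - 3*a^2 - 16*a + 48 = (a + 4)*(a^2 - 7*a + 12) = (a - 3)*(a + 4)*(a - 4)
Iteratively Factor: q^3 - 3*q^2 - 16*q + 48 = (q + 4)*(q^2 - 7*q + 12) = (q - 3)*(q + 4)*(q - 4)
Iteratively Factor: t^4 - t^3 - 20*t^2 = (t - 5)*(t^3 + 4*t^2) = t*(t - 5)*(t^2 + 4*t) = t^2*(t - 5)*(t + 4)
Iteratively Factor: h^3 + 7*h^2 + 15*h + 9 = (h + 1)*(h^2 + 6*h + 9) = (h + 1)*(h + 3)*(h + 3)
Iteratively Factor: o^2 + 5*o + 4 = (o + 1)*(o + 4)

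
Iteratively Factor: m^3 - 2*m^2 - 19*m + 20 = (m - 5)*(m^2 + 3*m - 4) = (m - 5)*(m - 1)*(m + 4)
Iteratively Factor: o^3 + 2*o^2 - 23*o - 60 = (o - 5)*(o^2 + 7*o + 12) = (o - 5)*(o + 3)*(o + 4)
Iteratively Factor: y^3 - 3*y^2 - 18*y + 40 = (y - 5)*(y^2 + 2*y - 8) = (y - 5)*(y - 2)*(y + 4)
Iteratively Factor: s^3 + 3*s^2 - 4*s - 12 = (s + 3)*(s^2 - 4) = (s + 2)*(s + 3)*(s - 2)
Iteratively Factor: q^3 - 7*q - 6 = (q + 1)*(q^2 - q - 6) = (q - 3)*(q + 1)*(q + 2)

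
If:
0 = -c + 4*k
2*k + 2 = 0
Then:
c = -4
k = -1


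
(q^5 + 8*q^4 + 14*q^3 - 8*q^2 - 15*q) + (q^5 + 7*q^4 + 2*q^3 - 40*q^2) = 2*q^5 + 15*q^4 + 16*q^3 - 48*q^2 - 15*q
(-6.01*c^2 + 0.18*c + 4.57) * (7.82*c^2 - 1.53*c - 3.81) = -46.9982*c^4 + 10.6029*c^3 + 58.3601*c^2 - 7.6779*c - 17.4117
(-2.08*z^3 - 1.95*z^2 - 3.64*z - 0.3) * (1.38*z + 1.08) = -2.8704*z^4 - 4.9374*z^3 - 7.1292*z^2 - 4.3452*z - 0.324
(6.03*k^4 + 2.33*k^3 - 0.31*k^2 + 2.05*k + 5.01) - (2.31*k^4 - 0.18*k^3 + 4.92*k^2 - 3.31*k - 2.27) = 3.72*k^4 + 2.51*k^3 - 5.23*k^2 + 5.36*k + 7.28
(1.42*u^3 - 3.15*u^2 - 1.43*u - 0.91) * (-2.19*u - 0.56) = -3.1098*u^4 + 6.1033*u^3 + 4.8957*u^2 + 2.7937*u + 0.5096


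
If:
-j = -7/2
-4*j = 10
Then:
No Solution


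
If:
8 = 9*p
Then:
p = 8/9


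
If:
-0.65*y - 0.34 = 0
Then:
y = -0.52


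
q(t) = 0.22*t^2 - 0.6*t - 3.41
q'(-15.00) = -7.20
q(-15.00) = 55.09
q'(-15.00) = -7.20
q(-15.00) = 55.09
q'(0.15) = -0.53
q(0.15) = -3.50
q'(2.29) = 0.41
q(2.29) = -3.63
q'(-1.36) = -1.20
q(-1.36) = -2.19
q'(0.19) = -0.52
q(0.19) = -3.52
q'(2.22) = 0.38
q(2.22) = -3.66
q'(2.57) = 0.53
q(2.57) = -3.50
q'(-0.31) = -0.74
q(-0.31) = -3.20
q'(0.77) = -0.26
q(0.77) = -3.74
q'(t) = 0.44*t - 0.6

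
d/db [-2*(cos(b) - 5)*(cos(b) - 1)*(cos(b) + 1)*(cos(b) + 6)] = 2*(4*cos(b)^3 + 3*cos(b)^2 - 62*cos(b) - 1)*sin(b)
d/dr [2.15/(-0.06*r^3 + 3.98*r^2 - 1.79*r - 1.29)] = (0.387*r^2 - 17.114*r + 3.8485)/(0.06*r^3 - 3.98*r^2 + 1.79*r + 1.29)^2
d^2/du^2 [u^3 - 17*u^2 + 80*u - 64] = 6*u - 34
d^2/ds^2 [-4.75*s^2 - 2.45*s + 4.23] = -9.50000000000000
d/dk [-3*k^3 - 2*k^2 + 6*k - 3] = -9*k^2 - 4*k + 6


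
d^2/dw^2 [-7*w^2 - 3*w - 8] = -14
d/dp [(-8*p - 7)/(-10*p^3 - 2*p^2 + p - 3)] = (80*p^3 + 16*p^2 - 8*p - (8*p + 7)*(30*p^2 + 4*p - 1) + 24)/(10*p^3 + 2*p^2 - p + 3)^2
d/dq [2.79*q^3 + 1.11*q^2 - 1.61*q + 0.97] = 8.37*q^2 + 2.22*q - 1.61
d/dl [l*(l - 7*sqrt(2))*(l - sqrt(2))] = 3*l^2 - 16*sqrt(2)*l + 14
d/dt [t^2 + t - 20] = 2*t + 1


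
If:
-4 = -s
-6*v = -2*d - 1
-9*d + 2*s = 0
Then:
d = 8/9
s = 4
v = 25/54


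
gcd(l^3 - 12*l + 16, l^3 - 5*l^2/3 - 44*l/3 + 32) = l + 4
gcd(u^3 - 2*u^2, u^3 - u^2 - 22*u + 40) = u - 2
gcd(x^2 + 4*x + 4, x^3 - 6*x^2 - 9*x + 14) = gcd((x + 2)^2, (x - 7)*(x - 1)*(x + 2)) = x + 2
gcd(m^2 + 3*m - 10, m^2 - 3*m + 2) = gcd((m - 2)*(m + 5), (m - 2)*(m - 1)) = m - 2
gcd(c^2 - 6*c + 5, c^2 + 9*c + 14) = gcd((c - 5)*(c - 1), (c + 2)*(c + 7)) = 1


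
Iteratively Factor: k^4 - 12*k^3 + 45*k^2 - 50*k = (k - 2)*(k^3 - 10*k^2 + 25*k) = (k - 5)*(k - 2)*(k^2 - 5*k) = k*(k - 5)*(k - 2)*(k - 5)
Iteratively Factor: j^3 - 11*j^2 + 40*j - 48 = (j - 4)*(j^2 - 7*j + 12) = (j - 4)*(j - 3)*(j - 4)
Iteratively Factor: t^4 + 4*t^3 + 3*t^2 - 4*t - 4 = (t + 2)*(t^3 + 2*t^2 - t - 2) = (t + 1)*(t + 2)*(t^2 + t - 2) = (t - 1)*(t + 1)*(t + 2)*(t + 2)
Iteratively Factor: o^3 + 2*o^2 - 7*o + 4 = (o - 1)*(o^2 + 3*o - 4) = (o - 1)*(o + 4)*(o - 1)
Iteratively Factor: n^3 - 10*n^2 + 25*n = (n - 5)*(n^2 - 5*n) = n*(n - 5)*(n - 5)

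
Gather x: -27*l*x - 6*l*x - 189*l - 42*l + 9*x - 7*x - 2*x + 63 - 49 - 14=-33*l*x - 231*l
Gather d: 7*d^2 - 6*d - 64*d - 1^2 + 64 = 7*d^2 - 70*d + 63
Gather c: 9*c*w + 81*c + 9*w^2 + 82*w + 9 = c*(9*w + 81) + 9*w^2 + 82*w + 9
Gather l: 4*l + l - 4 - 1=5*l - 5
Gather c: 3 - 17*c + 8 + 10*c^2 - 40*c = 10*c^2 - 57*c + 11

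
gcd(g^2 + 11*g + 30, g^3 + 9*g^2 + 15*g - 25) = g + 5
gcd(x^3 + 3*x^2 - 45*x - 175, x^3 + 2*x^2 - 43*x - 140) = x^2 - 2*x - 35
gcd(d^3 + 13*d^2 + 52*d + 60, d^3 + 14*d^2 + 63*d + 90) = d^2 + 11*d + 30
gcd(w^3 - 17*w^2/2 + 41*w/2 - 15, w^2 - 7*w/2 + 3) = w^2 - 7*w/2 + 3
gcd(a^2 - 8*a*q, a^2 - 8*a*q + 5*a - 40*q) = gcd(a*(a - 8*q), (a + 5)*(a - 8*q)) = -a + 8*q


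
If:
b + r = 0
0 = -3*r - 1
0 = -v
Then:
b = 1/3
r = -1/3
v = 0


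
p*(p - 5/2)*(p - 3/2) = p^3 - 4*p^2 + 15*p/4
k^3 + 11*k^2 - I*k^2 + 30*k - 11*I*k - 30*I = (k + 5)*(k + 6)*(k - I)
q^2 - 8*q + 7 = (q - 7)*(q - 1)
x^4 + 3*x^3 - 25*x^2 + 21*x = x*(x - 3)*(x - 1)*(x + 7)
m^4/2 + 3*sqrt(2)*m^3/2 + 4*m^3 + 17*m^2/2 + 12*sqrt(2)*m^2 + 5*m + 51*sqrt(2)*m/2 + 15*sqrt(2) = (m/2 + 1/2)*(m + 2)*(m + 5)*(m + 3*sqrt(2))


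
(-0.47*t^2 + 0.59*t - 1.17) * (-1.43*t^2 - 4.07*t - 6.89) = 0.6721*t^4 + 1.0692*t^3 + 2.5101*t^2 + 0.696800000000001*t + 8.0613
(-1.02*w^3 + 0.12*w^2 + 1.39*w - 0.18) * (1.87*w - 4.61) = -1.9074*w^4 + 4.9266*w^3 + 2.0461*w^2 - 6.7445*w + 0.8298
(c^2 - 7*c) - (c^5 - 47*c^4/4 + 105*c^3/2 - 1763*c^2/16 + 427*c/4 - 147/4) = -c^5 + 47*c^4/4 - 105*c^3/2 + 1779*c^2/16 - 455*c/4 + 147/4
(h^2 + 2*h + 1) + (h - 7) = h^2 + 3*h - 6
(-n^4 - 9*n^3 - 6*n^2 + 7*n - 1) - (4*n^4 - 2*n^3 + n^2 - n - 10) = -5*n^4 - 7*n^3 - 7*n^2 + 8*n + 9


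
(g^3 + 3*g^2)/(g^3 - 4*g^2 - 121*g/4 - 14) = 4*g^2*(g + 3)/(4*g^3 - 16*g^2 - 121*g - 56)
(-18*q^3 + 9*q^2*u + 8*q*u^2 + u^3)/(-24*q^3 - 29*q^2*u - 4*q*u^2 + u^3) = (6*q^2 - 5*q*u - u^2)/(8*q^2 + 7*q*u - u^2)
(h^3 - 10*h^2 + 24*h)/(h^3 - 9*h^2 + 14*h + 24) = h/(h + 1)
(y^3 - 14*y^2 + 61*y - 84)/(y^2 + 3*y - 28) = (y^2 - 10*y + 21)/(y + 7)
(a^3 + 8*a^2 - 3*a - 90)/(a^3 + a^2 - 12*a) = (a^2 + 11*a + 30)/(a*(a + 4))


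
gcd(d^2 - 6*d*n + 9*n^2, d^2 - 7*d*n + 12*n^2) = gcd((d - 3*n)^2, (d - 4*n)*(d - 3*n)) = d - 3*n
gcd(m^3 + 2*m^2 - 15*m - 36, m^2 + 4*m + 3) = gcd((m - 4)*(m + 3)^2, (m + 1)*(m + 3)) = m + 3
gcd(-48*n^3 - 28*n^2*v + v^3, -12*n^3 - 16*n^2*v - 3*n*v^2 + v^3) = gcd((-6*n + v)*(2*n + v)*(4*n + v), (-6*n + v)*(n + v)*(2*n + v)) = -12*n^2 - 4*n*v + v^2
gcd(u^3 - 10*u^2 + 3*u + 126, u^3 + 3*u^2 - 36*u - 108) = u^2 - 3*u - 18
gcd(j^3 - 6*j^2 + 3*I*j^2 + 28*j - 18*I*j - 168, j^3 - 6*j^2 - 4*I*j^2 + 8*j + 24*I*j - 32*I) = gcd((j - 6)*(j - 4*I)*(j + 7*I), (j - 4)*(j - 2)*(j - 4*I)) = j - 4*I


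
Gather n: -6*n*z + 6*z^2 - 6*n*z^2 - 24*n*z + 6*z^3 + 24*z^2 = n*(-6*z^2 - 30*z) + 6*z^3 + 30*z^2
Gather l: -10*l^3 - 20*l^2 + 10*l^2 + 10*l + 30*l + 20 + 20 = -10*l^3 - 10*l^2 + 40*l + 40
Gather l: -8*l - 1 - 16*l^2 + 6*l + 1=-16*l^2 - 2*l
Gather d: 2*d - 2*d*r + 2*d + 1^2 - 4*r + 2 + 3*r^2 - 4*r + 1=d*(4 - 2*r) + 3*r^2 - 8*r + 4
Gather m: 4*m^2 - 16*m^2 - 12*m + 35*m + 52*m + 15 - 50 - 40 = -12*m^2 + 75*m - 75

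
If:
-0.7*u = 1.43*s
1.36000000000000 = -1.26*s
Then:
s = -1.08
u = 2.20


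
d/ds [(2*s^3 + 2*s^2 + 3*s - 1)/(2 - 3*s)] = (-12*s^3 + 6*s^2 + 8*s + 3)/(9*s^2 - 12*s + 4)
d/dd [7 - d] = -1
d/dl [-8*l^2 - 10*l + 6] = -16*l - 10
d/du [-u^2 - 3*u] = -2*u - 3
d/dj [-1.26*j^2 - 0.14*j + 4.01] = -2.52*j - 0.14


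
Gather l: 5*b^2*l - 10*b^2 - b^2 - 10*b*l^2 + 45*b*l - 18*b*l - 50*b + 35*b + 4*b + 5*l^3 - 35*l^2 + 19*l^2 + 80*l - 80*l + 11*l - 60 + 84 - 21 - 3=-11*b^2 - 11*b + 5*l^3 + l^2*(-10*b - 16) + l*(5*b^2 + 27*b + 11)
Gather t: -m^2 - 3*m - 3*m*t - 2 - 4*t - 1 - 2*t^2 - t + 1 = -m^2 - 3*m - 2*t^2 + t*(-3*m - 5) - 2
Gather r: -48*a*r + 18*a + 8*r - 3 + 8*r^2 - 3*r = 18*a + 8*r^2 + r*(5 - 48*a) - 3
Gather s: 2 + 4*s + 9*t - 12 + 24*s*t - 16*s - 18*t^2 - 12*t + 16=s*(24*t - 12) - 18*t^2 - 3*t + 6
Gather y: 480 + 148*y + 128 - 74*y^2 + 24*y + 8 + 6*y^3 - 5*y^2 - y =6*y^3 - 79*y^2 + 171*y + 616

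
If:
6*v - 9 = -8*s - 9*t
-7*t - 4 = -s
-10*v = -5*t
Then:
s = 111/68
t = -23/68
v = -23/136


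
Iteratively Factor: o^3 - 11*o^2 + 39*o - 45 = (o - 3)*(o^2 - 8*o + 15) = (o - 3)^2*(o - 5)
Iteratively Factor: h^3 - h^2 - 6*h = (h + 2)*(h^2 - 3*h) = (h - 3)*(h + 2)*(h)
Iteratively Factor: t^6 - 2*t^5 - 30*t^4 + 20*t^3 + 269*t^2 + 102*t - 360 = (t + 2)*(t^5 - 4*t^4 - 22*t^3 + 64*t^2 + 141*t - 180) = (t - 5)*(t + 2)*(t^4 + t^3 - 17*t^2 - 21*t + 36) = (t - 5)*(t - 1)*(t + 2)*(t^3 + 2*t^2 - 15*t - 36) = (t - 5)*(t - 4)*(t - 1)*(t + 2)*(t^2 + 6*t + 9) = (t - 5)*(t - 4)*(t - 1)*(t + 2)*(t + 3)*(t + 3)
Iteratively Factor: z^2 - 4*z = (z - 4)*(z)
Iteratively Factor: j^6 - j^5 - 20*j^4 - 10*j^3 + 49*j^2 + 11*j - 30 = (j - 1)*(j^5 - 20*j^3 - 30*j^2 + 19*j + 30) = (j - 1)*(j + 3)*(j^4 - 3*j^3 - 11*j^2 + 3*j + 10) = (j - 1)*(j + 1)*(j + 3)*(j^3 - 4*j^2 - 7*j + 10) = (j - 5)*(j - 1)*(j + 1)*(j + 3)*(j^2 + j - 2) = (j - 5)*(j - 1)^2*(j + 1)*(j + 3)*(j + 2)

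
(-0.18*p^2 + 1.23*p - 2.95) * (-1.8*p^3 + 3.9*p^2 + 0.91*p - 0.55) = 0.324*p^5 - 2.916*p^4 + 9.9432*p^3 - 10.2867*p^2 - 3.361*p + 1.6225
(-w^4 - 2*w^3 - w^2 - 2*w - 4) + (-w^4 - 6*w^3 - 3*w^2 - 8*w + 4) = -2*w^4 - 8*w^3 - 4*w^2 - 10*w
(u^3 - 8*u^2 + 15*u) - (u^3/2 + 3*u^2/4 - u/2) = u^3/2 - 35*u^2/4 + 31*u/2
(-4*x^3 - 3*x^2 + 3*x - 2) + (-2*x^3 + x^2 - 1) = -6*x^3 - 2*x^2 + 3*x - 3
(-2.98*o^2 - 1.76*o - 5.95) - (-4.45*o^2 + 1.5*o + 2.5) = 1.47*o^2 - 3.26*o - 8.45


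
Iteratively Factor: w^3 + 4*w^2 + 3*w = (w)*(w^2 + 4*w + 3) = w*(w + 3)*(w + 1)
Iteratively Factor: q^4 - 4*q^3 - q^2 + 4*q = (q + 1)*(q^3 - 5*q^2 + 4*q) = q*(q + 1)*(q^2 - 5*q + 4) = q*(q - 4)*(q + 1)*(q - 1)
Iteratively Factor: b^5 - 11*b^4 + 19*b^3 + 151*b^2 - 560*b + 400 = (b - 5)*(b^4 - 6*b^3 - 11*b^2 + 96*b - 80) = (b - 5)*(b - 1)*(b^3 - 5*b^2 - 16*b + 80) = (b - 5)^2*(b - 1)*(b^2 - 16) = (b - 5)^2*(b - 1)*(b + 4)*(b - 4)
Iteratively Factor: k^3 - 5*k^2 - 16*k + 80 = (k - 4)*(k^2 - k - 20) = (k - 4)*(k + 4)*(k - 5)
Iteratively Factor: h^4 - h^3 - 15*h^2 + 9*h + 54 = (h + 3)*(h^3 - 4*h^2 - 3*h + 18) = (h - 3)*(h + 3)*(h^2 - h - 6) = (h - 3)^2*(h + 3)*(h + 2)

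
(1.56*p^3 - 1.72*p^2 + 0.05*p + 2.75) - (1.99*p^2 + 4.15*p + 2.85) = 1.56*p^3 - 3.71*p^2 - 4.1*p - 0.1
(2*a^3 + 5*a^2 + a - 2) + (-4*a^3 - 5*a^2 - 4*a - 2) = -2*a^3 - 3*a - 4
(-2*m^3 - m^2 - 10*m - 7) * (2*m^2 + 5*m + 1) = -4*m^5 - 12*m^4 - 27*m^3 - 65*m^2 - 45*m - 7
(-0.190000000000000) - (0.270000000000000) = -0.460000000000000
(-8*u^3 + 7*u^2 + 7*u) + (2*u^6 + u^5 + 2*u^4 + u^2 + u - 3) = 2*u^6 + u^5 + 2*u^4 - 8*u^3 + 8*u^2 + 8*u - 3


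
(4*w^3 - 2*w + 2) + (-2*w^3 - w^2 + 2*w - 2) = 2*w^3 - w^2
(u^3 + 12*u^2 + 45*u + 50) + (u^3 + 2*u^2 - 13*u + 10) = 2*u^3 + 14*u^2 + 32*u + 60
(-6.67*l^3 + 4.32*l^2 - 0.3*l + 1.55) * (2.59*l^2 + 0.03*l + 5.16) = -17.2753*l^5 + 10.9887*l^4 - 35.0646*l^3 + 26.2967*l^2 - 1.5015*l + 7.998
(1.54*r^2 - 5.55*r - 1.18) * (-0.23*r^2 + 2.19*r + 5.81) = -0.3542*r^4 + 4.6491*r^3 - 2.9357*r^2 - 34.8297*r - 6.8558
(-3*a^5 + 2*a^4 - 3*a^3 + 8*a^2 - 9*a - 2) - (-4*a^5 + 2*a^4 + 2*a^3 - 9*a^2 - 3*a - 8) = a^5 - 5*a^3 + 17*a^2 - 6*a + 6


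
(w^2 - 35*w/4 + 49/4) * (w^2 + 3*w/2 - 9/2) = w^4 - 29*w^3/4 - 43*w^2/8 + 231*w/4 - 441/8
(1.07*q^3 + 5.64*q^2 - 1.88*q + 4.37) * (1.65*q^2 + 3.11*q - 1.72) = 1.7655*q^5 + 12.6337*q^4 + 12.598*q^3 - 8.3371*q^2 + 16.8243*q - 7.5164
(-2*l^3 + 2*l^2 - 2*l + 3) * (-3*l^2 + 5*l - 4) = 6*l^5 - 16*l^4 + 24*l^3 - 27*l^2 + 23*l - 12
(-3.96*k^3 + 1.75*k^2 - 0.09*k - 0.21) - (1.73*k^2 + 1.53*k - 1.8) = -3.96*k^3 + 0.02*k^2 - 1.62*k + 1.59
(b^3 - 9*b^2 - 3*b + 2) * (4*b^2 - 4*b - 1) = 4*b^5 - 40*b^4 + 23*b^3 + 29*b^2 - 5*b - 2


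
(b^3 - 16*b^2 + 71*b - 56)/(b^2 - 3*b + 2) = (b^2 - 15*b + 56)/(b - 2)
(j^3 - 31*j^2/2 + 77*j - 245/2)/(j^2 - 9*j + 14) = (2*j^2 - 17*j + 35)/(2*(j - 2))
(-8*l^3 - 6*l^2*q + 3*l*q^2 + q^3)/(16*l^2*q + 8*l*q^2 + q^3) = (-2*l^2 - l*q + q^2)/(q*(4*l + q))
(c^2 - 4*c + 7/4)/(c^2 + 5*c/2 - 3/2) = (c - 7/2)/(c + 3)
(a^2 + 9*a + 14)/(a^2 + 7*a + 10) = (a + 7)/(a + 5)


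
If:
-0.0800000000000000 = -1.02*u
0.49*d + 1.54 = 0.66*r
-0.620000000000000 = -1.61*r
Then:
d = -2.62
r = 0.39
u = 0.08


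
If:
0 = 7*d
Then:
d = 0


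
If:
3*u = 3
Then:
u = 1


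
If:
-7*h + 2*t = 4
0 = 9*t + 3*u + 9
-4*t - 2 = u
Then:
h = -2/7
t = 1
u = -6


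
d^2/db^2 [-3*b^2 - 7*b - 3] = -6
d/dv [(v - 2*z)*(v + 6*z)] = 2*v + 4*z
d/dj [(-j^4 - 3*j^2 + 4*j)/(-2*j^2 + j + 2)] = (-j*(4*j - 1)*(j^3 + 3*j - 4) + 2*(-2*j^2 + j + 2)*(-2*j^3 - 3*j + 2))/(-2*j^2 + j + 2)^2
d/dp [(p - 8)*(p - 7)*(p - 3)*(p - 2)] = 4*p^3 - 60*p^2 + 274*p - 370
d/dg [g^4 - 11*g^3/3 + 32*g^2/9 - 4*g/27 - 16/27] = 4*g^3 - 11*g^2 + 64*g/9 - 4/27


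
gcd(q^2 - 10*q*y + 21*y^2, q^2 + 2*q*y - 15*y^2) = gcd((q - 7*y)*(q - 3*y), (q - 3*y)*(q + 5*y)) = -q + 3*y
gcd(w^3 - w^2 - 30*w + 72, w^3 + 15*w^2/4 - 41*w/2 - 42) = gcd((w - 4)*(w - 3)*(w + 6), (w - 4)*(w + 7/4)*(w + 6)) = w^2 + 2*w - 24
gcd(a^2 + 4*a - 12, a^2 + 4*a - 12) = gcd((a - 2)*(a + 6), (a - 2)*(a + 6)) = a^2 + 4*a - 12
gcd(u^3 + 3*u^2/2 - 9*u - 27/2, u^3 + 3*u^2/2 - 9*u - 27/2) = u^3 + 3*u^2/2 - 9*u - 27/2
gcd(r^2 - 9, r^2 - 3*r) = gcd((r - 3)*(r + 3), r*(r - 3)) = r - 3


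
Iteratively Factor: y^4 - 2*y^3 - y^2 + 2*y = (y - 2)*(y^3 - y) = y*(y - 2)*(y^2 - 1) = y*(y - 2)*(y - 1)*(y + 1)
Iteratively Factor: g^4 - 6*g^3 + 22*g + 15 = (g - 3)*(g^3 - 3*g^2 - 9*g - 5) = (g - 3)*(g + 1)*(g^2 - 4*g - 5) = (g - 5)*(g - 3)*(g + 1)*(g + 1)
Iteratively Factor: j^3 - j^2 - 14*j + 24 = (j - 2)*(j^2 + j - 12) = (j - 2)*(j + 4)*(j - 3)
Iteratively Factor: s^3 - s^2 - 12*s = (s + 3)*(s^2 - 4*s) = s*(s + 3)*(s - 4)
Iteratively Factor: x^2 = (x)*(x)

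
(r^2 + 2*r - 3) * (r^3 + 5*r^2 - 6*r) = r^5 + 7*r^4 + r^3 - 27*r^2 + 18*r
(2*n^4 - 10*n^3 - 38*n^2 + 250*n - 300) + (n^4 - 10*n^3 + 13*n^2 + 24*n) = 3*n^4 - 20*n^3 - 25*n^2 + 274*n - 300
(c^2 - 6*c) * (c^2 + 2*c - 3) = c^4 - 4*c^3 - 15*c^2 + 18*c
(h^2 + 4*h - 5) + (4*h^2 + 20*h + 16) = 5*h^2 + 24*h + 11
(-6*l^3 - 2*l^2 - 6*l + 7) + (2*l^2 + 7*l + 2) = -6*l^3 + l + 9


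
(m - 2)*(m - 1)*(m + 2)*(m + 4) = m^4 + 3*m^3 - 8*m^2 - 12*m + 16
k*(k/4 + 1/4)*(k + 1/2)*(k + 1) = k^4/4 + 5*k^3/8 + k^2/2 + k/8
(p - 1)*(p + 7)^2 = p^3 + 13*p^2 + 35*p - 49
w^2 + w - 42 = (w - 6)*(w + 7)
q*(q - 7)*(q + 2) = q^3 - 5*q^2 - 14*q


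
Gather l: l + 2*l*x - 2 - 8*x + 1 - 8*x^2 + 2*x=l*(2*x + 1) - 8*x^2 - 6*x - 1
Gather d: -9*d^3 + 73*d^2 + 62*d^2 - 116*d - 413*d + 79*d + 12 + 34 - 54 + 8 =-9*d^3 + 135*d^2 - 450*d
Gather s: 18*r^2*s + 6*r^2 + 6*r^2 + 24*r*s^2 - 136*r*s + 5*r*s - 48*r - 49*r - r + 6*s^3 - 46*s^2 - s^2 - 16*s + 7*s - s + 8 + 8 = 12*r^2 - 98*r + 6*s^3 + s^2*(24*r - 47) + s*(18*r^2 - 131*r - 10) + 16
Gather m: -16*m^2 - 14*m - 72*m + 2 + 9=-16*m^2 - 86*m + 11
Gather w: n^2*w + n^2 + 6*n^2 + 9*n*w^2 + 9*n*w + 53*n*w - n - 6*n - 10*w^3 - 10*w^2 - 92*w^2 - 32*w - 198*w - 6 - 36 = 7*n^2 - 7*n - 10*w^3 + w^2*(9*n - 102) + w*(n^2 + 62*n - 230) - 42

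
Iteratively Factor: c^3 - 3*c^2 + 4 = (c - 2)*(c^2 - c - 2) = (c - 2)*(c + 1)*(c - 2)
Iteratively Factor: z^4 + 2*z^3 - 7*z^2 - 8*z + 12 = (z + 3)*(z^3 - z^2 - 4*z + 4) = (z + 2)*(z + 3)*(z^2 - 3*z + 2) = (z - 2)*(z + 2)*(z + 3)*(z - 1)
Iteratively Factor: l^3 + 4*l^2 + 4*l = (l + 2)*(l^2 + 2*l) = l*(l + 2)*(l + 2)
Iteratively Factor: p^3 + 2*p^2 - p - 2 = (p - 1)*(p^2 + 3*p + 2) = (p - 1)*(p + 1)*(p + 2)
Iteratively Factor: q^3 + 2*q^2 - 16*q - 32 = (q - 4)*(q^2 + 6*q + 8) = (q - 4)*(q + 2)*(q + 4)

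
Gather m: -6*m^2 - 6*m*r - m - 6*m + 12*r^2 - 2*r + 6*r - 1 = -6*m^2 + m*(-6*r - 7) + 12*r^2 + 4*r - 1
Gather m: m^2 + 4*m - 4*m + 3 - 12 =m^2 - 9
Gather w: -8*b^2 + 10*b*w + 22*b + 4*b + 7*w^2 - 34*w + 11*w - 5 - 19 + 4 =-8*b^2 + 26*b + 7*w^2 + w*(10*b - 23) - 20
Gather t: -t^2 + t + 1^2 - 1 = -t^2 + t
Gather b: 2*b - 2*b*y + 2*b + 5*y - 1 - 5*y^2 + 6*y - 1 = b*(4 - 2*y) - 5*y^2 + 11*y - 2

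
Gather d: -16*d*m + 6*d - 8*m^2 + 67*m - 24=d*(6 - 16*m) - 8*m^2 + 67*m - 24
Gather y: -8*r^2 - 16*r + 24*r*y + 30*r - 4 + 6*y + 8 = -8*r^2 + 14*r + y*(24*r + 6) + 4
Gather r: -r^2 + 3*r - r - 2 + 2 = -r^2 + 2*r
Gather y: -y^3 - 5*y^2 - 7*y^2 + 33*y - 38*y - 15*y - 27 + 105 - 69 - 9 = -y^3 - 12*y^2 - 20*y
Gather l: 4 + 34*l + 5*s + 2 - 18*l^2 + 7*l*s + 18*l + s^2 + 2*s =-18*l^2 + l*(7*s + 52) + s^2 + 7*s + 6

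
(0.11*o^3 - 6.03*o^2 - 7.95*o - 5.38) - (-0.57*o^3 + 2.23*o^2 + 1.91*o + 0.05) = 0.68*o^3 - 8.26*o^2 - 9.86*o - 5.43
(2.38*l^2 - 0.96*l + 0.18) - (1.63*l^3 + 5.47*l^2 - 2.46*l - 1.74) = -1.63*l^3 - 3.09*l^2 + 1.5*l + 1.92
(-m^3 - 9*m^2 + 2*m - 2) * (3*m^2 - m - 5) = -3*m^5 - 26*m^4 + 20*m^3 + 37*m^2 - 8*m + 10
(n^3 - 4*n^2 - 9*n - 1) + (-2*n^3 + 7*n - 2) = -n^3 - 4*n^2 - 2*n - 3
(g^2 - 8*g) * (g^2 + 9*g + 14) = g^4 + g^3 - 58*g^2 - 112*g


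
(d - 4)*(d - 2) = d^2 - 6*d + 8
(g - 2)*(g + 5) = g^2 + 3*g - 10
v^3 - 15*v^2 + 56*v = v*(v - 8)*(v - 7)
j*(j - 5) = j^2 - 5*j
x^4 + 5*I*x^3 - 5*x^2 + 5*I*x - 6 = (x - I)*(x + I)*(x + 2*I)*(x + 3*I)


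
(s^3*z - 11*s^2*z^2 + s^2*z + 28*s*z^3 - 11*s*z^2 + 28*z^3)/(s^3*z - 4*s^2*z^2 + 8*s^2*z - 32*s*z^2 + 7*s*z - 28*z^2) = (s - 7*z)/(s + 7)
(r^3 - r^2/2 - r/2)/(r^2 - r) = r + 1/2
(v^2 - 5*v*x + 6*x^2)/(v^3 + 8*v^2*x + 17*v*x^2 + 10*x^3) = (v^2 - 5*v*x + 6*x^2)/(v^3 + 8*v^2*x + 17*v*x^2 + 10*x^3)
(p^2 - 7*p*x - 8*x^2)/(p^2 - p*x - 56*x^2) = (p + x)/(p + 7*x)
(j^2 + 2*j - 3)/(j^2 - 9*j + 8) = (j + 3)/(j - 8)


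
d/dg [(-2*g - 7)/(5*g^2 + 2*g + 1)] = 2*(5*g^2 + 35*g + 6)/(25*g^4 + 20*g^3 + 14*g^2 + 4*g + 1)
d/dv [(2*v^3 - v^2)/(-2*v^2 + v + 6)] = v*(-4*v^3 + 4*v^2 + 35*v - 12)/(4*v^4 - 4*v^3 - 23*v^2 + 12*v + 36)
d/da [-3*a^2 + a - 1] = 1 - 6*a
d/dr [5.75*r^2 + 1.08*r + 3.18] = 11.5*r + 1.08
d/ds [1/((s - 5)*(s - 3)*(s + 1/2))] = 4*(-3*s^2 + 15*s - 11)/(4*s^6 - 60*s^5 + 313*s^4 - 600*s^3 + 34*s^2 + 660*s + 225)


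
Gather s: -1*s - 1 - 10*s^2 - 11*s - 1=-10*s^2 - 12*s - 2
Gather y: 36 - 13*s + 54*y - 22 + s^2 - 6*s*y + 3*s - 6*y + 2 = s^2 - 10*s + y*(48 - 6*s) + 16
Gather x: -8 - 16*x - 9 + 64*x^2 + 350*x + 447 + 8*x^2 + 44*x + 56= 72*x^2 + 378*x + 486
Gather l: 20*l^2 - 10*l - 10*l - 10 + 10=20*l^2 - 20*l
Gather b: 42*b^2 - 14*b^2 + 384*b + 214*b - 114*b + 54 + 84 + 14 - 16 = 28*b^2 + 484*b + 136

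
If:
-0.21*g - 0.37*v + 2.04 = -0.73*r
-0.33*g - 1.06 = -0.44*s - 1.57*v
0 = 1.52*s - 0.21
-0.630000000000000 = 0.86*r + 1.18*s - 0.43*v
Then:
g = 6.46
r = 0.08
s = 0.14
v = 1.99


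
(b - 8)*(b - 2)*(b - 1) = b^3 - 11*b^2 + 26*b - 16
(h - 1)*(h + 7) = h^2 + 6*h - 7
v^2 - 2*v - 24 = (v - 6)*(v + 4)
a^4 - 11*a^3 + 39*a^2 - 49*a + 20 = (a - 5)*(a - 4)*(a - 1)^2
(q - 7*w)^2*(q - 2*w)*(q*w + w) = q^4*w - 16*q^3*w^2 + q^3*w + 77*q^2*w^3 - 16*q^2*w^2 - 98*q*w^4 + 77*q*w^3 - 98*w^4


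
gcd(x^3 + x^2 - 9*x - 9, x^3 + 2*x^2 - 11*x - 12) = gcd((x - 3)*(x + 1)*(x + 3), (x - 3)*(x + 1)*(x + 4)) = x^2 - 2*x - 3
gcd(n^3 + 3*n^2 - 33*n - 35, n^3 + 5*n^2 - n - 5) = n + 1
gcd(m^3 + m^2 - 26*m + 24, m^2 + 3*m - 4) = m - 1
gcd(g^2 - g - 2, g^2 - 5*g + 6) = g - 2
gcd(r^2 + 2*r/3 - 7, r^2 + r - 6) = r + 3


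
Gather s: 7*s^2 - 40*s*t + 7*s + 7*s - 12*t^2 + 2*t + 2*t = 7*s^2 + s*(14 - 40*t) - 12*t^2 + 4*t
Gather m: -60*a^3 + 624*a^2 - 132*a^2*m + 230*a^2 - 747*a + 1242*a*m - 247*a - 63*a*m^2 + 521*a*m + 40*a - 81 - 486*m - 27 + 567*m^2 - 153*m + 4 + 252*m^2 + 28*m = -60*a^3 + 854*a^2 - 954*a + m^2*(819 - 63*a) + m*(-132*a^2 + 1763*a - 611) - 104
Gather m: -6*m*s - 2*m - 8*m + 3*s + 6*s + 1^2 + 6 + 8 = m*(-6*s - 10) + 9*s + 15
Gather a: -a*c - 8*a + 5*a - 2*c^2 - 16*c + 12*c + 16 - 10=a*(-c - 3) - 2*c^2 - 4*c + 6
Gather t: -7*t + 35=35 - 7*t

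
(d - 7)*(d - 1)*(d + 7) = d^3 - d^2 - 49*d + 49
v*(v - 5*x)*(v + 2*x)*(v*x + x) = v^4*x - 3*v^3*x^2 + v^3*x - 10*v^2*x^3 - 3*v^2*x^2 - 10*v*x^3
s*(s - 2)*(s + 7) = s^3 + 5*s^2 - 14*s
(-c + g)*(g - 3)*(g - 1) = -c*g^2 + 4*c*g - 3*c + g^3 - 4*g^2 + 3*g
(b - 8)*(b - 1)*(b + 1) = b^3 - 8*b^2 - b + 8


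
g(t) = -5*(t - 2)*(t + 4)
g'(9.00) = -100.00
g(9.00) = -455.00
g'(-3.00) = 20.00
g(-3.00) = 25.00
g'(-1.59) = 5.90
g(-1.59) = 43.26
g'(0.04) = -10.40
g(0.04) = 39.59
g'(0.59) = -15.90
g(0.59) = 32.36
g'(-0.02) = -9.80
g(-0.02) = 40.20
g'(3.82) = -48.20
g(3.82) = -71.16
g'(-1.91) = 9.10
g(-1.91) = 40.86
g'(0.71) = -17.10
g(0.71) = 30.38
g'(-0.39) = -6.10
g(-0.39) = 43.14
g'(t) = -10*t - 10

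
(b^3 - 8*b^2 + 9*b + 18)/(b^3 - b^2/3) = 3*(b^3 - 8*b^2 + 9*b + 18)/(b^2*(3*b - 1))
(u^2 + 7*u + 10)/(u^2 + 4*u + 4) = (u + 5)/(u + 2)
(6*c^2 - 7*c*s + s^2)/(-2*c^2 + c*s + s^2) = (-6*c + s)/(2*c + s)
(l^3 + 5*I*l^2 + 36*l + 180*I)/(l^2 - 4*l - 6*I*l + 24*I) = (l^2 + 11*I*l - 30)/(l - 4)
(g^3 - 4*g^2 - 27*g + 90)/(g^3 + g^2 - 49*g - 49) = (g^3 - 4*g^2 - 27*g + 90)/(g^3 + g^2 - 49*g - 49)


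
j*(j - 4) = j^2 - 4*j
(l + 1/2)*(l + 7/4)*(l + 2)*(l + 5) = l^4 + 37*l^3/4 + 213*l^2/8 + 229*l/8 + 35/4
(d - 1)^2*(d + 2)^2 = d^4 + 2*d^3 - 3*d^2 - 4*d + 4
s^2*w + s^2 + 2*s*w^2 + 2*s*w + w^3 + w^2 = (s + w)^2*(w + 1)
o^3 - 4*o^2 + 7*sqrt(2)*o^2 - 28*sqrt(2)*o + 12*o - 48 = (o - 4)*(o + sqrt(2))*(o + 6*sqrt(2))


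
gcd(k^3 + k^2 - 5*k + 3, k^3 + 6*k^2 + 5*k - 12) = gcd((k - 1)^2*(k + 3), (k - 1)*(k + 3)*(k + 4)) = k^2 + 2*k - 3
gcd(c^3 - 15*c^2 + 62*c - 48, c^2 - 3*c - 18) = c - 6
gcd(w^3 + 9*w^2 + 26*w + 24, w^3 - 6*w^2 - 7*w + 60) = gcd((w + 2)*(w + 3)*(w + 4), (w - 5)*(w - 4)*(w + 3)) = w + 3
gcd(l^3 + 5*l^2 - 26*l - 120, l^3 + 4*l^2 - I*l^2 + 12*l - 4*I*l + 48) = l + 4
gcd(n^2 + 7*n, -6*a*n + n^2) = n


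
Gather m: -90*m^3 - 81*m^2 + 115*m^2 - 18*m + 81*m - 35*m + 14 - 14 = -90*m^3 + 34*m^2 + 28*m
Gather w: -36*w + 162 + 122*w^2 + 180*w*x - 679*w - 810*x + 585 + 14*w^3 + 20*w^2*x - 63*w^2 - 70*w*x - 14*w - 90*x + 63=14*w^3 + w^2*(20*x + 59) + w*(110*x - 729) - 900*x + 810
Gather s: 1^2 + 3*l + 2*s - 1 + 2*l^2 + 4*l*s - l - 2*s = 2*l^2 + 4*l*s + 2*l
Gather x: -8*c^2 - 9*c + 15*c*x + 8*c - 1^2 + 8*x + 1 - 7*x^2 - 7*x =-8*c^2 - c - 7*x^2 + x*(15*c + 1)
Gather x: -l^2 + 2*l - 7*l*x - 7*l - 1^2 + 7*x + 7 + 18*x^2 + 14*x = -l^2 - 5*l + 18*x^2 + x*(21 - 7*l) + 6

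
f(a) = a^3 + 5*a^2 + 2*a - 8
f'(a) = 3*a^2 + 10*a + 2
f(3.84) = 130.03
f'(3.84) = 84.64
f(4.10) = 153.17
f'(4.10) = 93.43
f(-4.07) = -0.73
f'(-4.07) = 10.99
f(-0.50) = -7.88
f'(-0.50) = -2.25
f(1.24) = 4.07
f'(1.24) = 19.01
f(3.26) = 86.30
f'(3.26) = 66.48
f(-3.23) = 4.01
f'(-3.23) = 1.00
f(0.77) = -3.04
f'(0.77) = 11.48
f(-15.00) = -2288.00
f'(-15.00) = 527.00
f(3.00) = 70.00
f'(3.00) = 59.00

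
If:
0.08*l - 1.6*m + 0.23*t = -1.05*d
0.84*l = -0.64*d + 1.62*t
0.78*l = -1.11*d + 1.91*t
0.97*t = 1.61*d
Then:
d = 0.00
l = 0.00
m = 0.00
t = 0.00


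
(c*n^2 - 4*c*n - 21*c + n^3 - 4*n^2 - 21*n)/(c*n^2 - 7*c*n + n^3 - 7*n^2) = (n + 3)/n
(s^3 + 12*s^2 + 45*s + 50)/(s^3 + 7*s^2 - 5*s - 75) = (s + 2)/(s - 3)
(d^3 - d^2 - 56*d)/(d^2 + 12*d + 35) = d*(d - 8)/(d + 5)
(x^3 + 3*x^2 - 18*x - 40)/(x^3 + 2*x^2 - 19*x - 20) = (x + 2)/(x + 1)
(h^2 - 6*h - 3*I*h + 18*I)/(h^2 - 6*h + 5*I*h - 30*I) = (h - 3*I)/(h + 5*I)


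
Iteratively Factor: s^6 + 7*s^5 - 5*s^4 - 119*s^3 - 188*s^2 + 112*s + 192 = (s + 4)*(s^5 + 3*s^4 - 17*s^3 - 51*s^2 + 16*s + 48) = (s + 1)*(s + 4)*(s^4 + 2*s^3 - 19*s^2 - 32*s + 48) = (s + 1)*(s + 3)*(s + 4)*(s^3 - s^2 - 16*s + 16) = (s + 1)*(s + 3)*(s + 4)^2*(s^2 - 5*s + 4) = (s - 4)*(s + 1)*(s + 3)*(s + 4)^2*(s - 1)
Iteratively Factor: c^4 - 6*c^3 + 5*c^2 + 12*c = (c + 1)*(c^3 - 7*c^2 + 12*c) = (c - 3)*(c + 1)*(c^2 - 4*c) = c*(c - 3)*(c + 1)*(c - 4)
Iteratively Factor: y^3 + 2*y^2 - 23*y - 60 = (y - 5)*(y^2 + 7*y + 12) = (y - 5)*(y + 4)*(y + 3)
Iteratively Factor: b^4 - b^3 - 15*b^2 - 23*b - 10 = (b - 5)*(b^3 + 4*b^2 + 5*b + 2) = (b - 5)*(b + 1)*(b^2 + 3*b + 2) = (b - 5)*(b + 1)^2*(b + 2)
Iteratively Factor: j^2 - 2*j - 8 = (j + 2)*(j - 4)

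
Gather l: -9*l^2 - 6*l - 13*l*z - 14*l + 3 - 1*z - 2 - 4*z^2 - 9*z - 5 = -9*l^2 + l*(-13*z - 20) - 4*z^2 - 10*z - 4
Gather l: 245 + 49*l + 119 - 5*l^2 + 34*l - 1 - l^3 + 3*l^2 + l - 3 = -l^3 - 2*l^2 + 84*l + 360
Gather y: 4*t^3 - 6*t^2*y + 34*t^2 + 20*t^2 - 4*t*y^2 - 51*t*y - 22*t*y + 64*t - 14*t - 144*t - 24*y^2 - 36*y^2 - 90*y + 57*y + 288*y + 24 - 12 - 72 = 4*t^3 + 54*t^2 - 94*t + y^2*(-4*t - 60) + y*(-6*t^2 - 73*t + 255) - 60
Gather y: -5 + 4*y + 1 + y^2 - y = y^2 + 3*y - 4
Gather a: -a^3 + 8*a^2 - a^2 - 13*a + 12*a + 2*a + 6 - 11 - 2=-a^3 + 7*a^2 + a - 7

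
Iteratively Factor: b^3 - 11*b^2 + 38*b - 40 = (b - 4)*(b^2 - 7*b + 10) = (b - 4)*(b - 2)*(b - 5)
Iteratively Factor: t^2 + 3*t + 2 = (t + 1)*(t + 2)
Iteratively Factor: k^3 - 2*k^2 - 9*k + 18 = (k - 2)*(k^2 - 9) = (k - 2)*(k + 3)*(k - 3)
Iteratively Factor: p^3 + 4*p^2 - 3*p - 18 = (p - 2)*(p^2 + 6*p + 9) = (p - 2)*(p + 3)*(p + 3)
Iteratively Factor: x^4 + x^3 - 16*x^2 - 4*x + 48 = (x + 4)*(x^3 - 3*x^2 - 4*x + 12) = (x - 3)*(x + 4)*(x^2 - 4) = (x - 3)*(x + 2)*(x + 4)*(x - 2)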